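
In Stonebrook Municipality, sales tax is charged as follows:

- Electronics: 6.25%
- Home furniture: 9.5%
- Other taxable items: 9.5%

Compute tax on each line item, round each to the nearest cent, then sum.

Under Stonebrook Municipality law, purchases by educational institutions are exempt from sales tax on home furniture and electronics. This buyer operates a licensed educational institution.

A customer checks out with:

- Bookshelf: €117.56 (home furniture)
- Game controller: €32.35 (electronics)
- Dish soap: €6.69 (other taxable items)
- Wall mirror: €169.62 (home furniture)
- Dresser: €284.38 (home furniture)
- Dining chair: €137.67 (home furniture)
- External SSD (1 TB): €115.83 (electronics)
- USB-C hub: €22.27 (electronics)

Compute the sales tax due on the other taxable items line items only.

Dish soap €6.69: other taxable items → 9.5% → €0.64
Tax on other taxable items = €0.64

€0.64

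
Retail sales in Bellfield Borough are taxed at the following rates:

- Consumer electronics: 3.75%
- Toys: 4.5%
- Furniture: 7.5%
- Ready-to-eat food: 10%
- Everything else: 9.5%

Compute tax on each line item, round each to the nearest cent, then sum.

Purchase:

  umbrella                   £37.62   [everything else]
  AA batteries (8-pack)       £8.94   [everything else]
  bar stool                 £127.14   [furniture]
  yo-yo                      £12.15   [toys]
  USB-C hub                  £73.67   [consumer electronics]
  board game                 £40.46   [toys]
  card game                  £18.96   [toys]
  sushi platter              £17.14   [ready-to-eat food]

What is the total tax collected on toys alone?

Yo-yo £12.15: toys → 4.5% → £0.55
Board game £40.46: toys → 4.5% → £1.82
Card game £18.96: toys → 4.5% → £0.85
Tax on toys = £0.55 + £1.82 + £0.85 = £3.22

£3.22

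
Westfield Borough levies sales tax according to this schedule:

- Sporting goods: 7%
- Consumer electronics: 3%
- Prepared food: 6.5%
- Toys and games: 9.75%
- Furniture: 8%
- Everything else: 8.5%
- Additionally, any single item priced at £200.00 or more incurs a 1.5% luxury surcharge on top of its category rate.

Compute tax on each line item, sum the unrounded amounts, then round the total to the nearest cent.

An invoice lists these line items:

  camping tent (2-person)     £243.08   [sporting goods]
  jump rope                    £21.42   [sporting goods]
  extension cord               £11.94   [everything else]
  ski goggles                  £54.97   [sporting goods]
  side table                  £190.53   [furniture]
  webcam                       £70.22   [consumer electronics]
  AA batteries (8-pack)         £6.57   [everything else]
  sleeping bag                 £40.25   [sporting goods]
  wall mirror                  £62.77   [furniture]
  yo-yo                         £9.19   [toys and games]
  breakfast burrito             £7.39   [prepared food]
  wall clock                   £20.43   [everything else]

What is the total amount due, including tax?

£794.64

Camping tent (2-person) £243.08: sporting goods → 7% + 1.5% surcharge = 8.5% → £20.6618
Jump rope £21.42: sporting goods → 7% → £1.4994
Extension cord £11.94: everything else → 8.5% → £1.0149
Ski goggles £54.97: sporting goods → 7% → £3.8479
Side table £190.53: furniture → 8% → £15.2424
Webcam £70.22: consumer electronics → 3% → £2.1066
AA batteries (8-pack) £6.57: everything else → 8.5% → £0.55845
Sleeping bag £40.25: sporting goods → 7% → £2.8175
Wall mirror £62.77: furniture → 8% → £5.0216
Yo-yo £9.19: toys and games → 9.75% → £0.896025
Breakfast burrito £7.39: prepared food → 6.5% → £0.48035
Wall clock £20.43: everything else → 8.5% → £1.73655
Subtotal = £738.76; unrounded tax = £55.883475 → £55.88; total due = £794.64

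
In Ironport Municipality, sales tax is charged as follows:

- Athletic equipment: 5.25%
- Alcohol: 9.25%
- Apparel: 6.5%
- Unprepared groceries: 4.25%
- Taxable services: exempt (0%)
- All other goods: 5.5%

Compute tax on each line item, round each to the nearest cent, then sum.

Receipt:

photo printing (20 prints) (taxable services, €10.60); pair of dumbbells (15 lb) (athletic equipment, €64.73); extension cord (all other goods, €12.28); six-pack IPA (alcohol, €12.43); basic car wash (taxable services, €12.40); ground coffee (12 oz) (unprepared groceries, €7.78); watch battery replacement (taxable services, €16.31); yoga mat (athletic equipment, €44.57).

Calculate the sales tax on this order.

Photo printing (20 prints) €10.60: taxable services → 0% → €0.00
Pair of dumbbells (15 lb) €64.73: athletic equipment → 5.25% → €3.40
Extension cord €12.28: all other goods → 5.5% → €0.68
Six-pack IPA €12.43: alcohol → 9.25% → €1.15
Basic car wash €12.40: taxable services → 0% → €0.00
Ground coffee (12 oz) €7.78: unprepared groceries → 4.25% → €0.33
Watch battery replacement €16.31: taxable services → 0% → €0.00
Yoga mat €44.57: athletic equipment → 5.25% → €2.34
Total tax = €3.40 + €0.68 + €1.15 + €0.33 + €2.34 = €7.90

€7.90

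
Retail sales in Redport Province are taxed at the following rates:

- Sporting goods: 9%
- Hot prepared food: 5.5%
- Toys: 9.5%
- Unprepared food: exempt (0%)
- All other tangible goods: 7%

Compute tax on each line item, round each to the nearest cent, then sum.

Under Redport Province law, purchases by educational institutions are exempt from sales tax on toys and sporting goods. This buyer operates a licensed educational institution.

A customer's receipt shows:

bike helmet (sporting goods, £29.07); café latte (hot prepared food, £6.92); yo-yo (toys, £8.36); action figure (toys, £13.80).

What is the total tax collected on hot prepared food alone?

£0.38

Café latte £6.92: hot prepared food → 5.5% → £0.38
Tax on hot prepared food = £0.38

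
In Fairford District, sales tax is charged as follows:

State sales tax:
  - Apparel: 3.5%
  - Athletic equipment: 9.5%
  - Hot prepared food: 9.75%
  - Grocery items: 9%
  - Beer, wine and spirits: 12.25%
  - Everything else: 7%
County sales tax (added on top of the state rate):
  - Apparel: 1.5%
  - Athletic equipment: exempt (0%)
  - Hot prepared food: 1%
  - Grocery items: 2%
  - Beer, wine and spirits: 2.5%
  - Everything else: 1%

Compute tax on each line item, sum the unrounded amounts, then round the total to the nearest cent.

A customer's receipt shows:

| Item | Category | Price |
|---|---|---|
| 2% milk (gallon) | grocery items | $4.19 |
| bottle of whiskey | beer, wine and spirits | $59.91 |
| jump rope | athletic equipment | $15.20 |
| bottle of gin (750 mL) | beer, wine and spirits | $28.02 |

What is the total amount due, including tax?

2% milk (gallon) $4.19: grocery items → 9% + 2% county = 11% → $0.4609
Bottle of whiskey $59.91: beer, wine and spirits → 12.25% + 2.5% county = 14.75% → $8.836725
Jump rope $15.20: athletic equipment → 9.5% + 0% county = 9.5% → $1.444
Bottle of gin (750 mL) $28.02: beer, wine and spirits → 12.25% + 2.5% county = 14.75% → $4.13295
Subtotal = $107.32; unrounded tax = $14.874575 → $14.87; total due = $122.19

$122.19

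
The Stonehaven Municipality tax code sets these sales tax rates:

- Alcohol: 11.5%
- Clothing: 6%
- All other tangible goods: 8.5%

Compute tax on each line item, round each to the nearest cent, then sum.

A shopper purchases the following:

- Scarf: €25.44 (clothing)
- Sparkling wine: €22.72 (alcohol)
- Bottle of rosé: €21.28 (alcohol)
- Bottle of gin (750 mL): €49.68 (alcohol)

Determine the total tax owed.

€12.30

Scarf €25.44: clothing → 6% → €1.53
Sparkling wine €22.72: alcohol → 11.5% → €2.61
Bottle of rosé €21.28: alcohol → 11.5% → €2.45
Bottle of gin (750 mL) €49.68: alcohol → 11.5% → €5.71
Total tax = €1.53 + €2.61 + €2.45 + €5.71 = €12.30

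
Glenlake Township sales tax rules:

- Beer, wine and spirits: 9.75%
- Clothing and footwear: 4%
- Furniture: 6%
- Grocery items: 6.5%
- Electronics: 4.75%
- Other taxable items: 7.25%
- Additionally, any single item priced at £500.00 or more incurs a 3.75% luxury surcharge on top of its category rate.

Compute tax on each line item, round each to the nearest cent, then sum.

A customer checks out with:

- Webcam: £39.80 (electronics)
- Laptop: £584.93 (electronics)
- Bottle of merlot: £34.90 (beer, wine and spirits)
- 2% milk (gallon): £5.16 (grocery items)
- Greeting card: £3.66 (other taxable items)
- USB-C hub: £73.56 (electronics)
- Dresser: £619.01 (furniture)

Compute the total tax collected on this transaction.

£119.46

Webcam £39.80: electronics → 4.75% → £1.89
Laptop £584.93: electronics → 4.75% + 3.75% surcharge = 8.5% → £49.72
Bottle of merlot £34.90: beer, wine and spirits → 9.75% → £3.40
2% milk (gallon) £5.16: grocery items → 6.5% → £0.34
Greeting card £3.66: other taxable items → 7.25% → £0.27
USB-C hub £73.56: electronics → 4.75% → £3.49
Dresser £619.01: furniture → 6% + 3.75% surcharge = 9.75% → £60.35
Total tax = £1.89 + £49.72 + £3.40 + £0.34 + £0.27 + £3.49 + £60.35 = £119.46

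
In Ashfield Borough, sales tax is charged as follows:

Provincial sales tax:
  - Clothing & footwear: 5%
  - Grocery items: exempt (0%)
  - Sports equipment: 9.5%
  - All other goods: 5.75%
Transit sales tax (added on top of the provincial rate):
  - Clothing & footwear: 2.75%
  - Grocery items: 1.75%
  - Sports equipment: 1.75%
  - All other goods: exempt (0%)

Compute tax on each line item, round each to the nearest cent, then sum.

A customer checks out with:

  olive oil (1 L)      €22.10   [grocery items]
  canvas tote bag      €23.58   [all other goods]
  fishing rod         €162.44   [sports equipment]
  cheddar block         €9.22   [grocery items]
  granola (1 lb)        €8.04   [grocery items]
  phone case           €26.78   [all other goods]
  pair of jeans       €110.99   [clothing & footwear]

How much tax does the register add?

€30.46

Olive oil (1 L) €22.10: grocery items → 0% + 1.75% transit = 1.75% → €0.39
Canvas tote bag €23.58: all other goods → 5.75% + 0% transit = 5.75% → €1.36
Fishing rod €162.44: sports equipment → 9.5% + 1.75% transit = 11.25% → €18.27
Cheddar block €9.22: grocery items → 0% + 1.75% transit = 1.75% → €0.16
Granola (1 lb) €8.04: grocery items → 0% + 1.75% transit = 1.75% → €0.14
Phone case €26.78: all other goods → 5.75% + 0% transit = 5.75% → €1.54
Pair of jeans €110.99: clothing & footwear → 5% + 2.75% transit = 7.75% → €8.60
Total tax = €0.39 + €1.36 + €18.27 + €0.16 + €0.14 + €1.54 + €8.60 = €30.46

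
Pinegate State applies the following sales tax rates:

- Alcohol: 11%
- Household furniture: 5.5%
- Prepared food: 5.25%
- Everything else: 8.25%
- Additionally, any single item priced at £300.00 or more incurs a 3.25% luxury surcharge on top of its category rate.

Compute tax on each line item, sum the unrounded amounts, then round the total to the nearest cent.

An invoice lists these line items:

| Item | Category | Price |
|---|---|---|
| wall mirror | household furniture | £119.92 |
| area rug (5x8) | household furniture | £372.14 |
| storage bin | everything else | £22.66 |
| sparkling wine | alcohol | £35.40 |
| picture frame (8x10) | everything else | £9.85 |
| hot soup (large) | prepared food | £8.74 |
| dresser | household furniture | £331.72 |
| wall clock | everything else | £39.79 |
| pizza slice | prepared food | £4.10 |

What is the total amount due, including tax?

Wall mirror £119.92: household furniture → 5.5% → £6.5956
Area rug (5x8) £372.14: household furniture → 5.5% + 3.25% surcharge = 8.75% → £32.56225
Storage bin £22.66: everything else → 8.25% → £1.86945
Sparkling wine £35.40: alcohol → 11% → £3.894
Picture frame (8x10) £9.85: everything else → 8.25% → £0.812625
Hot soup (large) £8.74: prepared food → 5.25% → £0.45885
Dresser £331.72: household furniture → 5.5% + 3.25% surcharge = 8.75% → £29.0255
Wall clock £39.79: everything else → 8.25% → £3.282675
Pizza slice £4.10: prepared food → 5.25% → £0.21525
Subtotal = £944.32; unrounded tax = £78.7162 → £78.72; total due = £1023.04

£1023.04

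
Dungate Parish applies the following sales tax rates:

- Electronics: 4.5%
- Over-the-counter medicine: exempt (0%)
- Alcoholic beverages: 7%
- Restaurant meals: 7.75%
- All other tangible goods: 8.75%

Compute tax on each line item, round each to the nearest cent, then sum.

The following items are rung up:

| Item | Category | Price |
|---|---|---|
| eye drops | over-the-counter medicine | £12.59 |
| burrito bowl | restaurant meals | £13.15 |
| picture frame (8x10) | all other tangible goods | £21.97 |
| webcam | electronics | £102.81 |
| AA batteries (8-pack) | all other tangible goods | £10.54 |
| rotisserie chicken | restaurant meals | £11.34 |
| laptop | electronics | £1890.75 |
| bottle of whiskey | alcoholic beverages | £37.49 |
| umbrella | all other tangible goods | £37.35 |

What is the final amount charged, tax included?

£2238.33

Eye drops £12.59: over-the-counter medicine → 0% → £0.00
Burrito bowl £13.15: restaurant meals → 7.75% → £1.02
Picture frame (8x10) £21.97: all other tangible goods → 8.75% → £1.92
Webcam £102.81: electronics → 4.5% → £4.63
AA batteries (8-pack) £10.54: all other tangible goods → 8.75% → £0.92
Rotisserie chicken £11.34: restaurant meals → 7.75% → £0.88
Laptop £1890.75: electronics → 4.5% → £85.08
Bottle of whiskey £37.49: alcoholic beverages → 7% → £2.62
Umbrella £37.35: all other tangible goods → 8.75% → £3.27
Subtotal = £2137.99; tax = £100.34; total due = £2238.33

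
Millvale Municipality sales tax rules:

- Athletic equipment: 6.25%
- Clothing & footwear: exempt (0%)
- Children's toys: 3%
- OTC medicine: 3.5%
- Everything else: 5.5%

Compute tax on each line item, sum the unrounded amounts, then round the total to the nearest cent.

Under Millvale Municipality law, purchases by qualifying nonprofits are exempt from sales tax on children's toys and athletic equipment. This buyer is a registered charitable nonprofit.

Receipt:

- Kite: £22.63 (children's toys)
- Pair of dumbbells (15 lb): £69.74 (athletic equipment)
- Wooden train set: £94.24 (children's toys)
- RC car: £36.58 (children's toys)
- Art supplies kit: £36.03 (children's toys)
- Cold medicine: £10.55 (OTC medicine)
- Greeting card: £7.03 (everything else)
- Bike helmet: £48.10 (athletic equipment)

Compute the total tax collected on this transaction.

£0.76

Kite £22.63: children's toys, buyer-exempt → 0% → £0.00
Pair of dumbbells (15 lb) £69.74: athletic equipment, buyer-exempt → 0% → £0.00
Wooden train set £94.24: children's toys, buyer-exempt → 0% → £0.00
RC car £36.58: children's toys, buyer-exempt → 0% → £0.00
Art supplies kit £36.03: children's toys, buyer-exempt → 0% → £0.00
Cold medicine £10.55: OTC medicine → 3.5% → £0.36925
Greeting card £7.03: everything else → 5.5% → £0.38665
Bike helmet £48.10: athletic equipment, buyer-exempt → 0% → £0.00
Unrounded tax sum = £0.7559 → £0.76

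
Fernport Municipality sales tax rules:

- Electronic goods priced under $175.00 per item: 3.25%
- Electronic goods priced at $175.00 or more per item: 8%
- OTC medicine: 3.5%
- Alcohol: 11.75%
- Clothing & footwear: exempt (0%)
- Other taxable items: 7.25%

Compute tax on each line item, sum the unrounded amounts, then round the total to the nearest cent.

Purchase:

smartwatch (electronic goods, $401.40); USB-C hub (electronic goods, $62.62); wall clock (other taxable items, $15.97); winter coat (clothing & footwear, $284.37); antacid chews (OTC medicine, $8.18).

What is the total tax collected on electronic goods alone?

Smartwatch $401.40: electronic goods, $175.00 or more → 8% → $32.112
USB-C hub $62.62: electronic goods, under $175.00 → 3.25% → $2.03515
Tax on electronic goods: unrounded sum = $34.14715 → $34.15

$34.15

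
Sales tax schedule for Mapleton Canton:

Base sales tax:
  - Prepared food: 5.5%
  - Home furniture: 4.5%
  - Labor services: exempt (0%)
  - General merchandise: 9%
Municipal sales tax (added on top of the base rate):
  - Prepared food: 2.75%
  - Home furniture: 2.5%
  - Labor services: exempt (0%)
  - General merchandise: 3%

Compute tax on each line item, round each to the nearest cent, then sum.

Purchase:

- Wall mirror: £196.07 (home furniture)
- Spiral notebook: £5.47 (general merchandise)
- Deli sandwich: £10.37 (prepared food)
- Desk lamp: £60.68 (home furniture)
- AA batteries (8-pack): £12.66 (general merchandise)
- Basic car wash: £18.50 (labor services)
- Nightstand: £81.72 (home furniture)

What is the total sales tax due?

Wall mirror £196.07: home furniture → 4.5% + 2.5% municipal = 7% → £13.72
Spiral notebook £5.47: general merchandise → 9% + 3% municipal = 12% → £0.66
Deli sandwich £10.37: prepared food → 5.5% + 2.75% municipal = 8.25% → £0.86
Desk lamp £60.68: home furniture → 4.5% + 2.5% municipal = 7% → £4.25
AA batteries (8-pack) £12.66: general merchandise → 9% + 3% municipal = 12% → £1.52
Basic car wash £18.50: labor services → 0% + 0% municipal = 0% → £0.00
Nightstand £81.72: home furniture → 4.5% + 2.5% municipal = 7% → £5.72
Total tax = £13.72 + £0.66 + £0.86 + £4.25 + £1.52 + £5.72 = £26.73

£26.73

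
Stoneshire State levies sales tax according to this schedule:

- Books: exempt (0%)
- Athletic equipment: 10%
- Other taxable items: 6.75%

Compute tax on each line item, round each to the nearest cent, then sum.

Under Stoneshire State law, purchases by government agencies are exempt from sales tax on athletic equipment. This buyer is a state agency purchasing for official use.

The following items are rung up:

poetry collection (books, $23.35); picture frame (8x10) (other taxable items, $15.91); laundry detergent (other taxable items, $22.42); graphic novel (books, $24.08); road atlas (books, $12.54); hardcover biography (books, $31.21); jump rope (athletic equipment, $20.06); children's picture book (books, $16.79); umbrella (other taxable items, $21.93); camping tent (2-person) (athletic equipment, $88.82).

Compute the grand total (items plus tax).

Poetry collection $23.35: books → 0% → $0.00
Picture frame (8x10) $15.91: other taxable items → 6.75% → $1.07
Laundry detergent $22.42: other taxable items → 6.75% → $1.51
Graphic novel $24.08: books → 0% → $0.00
Road atlas $12.54: books → 0% → $0.00
Hardcover biography $31.21: books → 0% → $0.00
Jump rope $20.06: athletic equipment, buyer-exempt → 0% → $0.00
Children's picture book $16.79: books → 0% → $0.00
Umbrella $21.93: other taxable items → 6.75% → $1.48
Camping tent (2-person) $88.82: athletic equipment, buyer-exempt → 0% → $0.00
Subtotal = $277.11; tax = $4.06; total due = $281.17

$281.17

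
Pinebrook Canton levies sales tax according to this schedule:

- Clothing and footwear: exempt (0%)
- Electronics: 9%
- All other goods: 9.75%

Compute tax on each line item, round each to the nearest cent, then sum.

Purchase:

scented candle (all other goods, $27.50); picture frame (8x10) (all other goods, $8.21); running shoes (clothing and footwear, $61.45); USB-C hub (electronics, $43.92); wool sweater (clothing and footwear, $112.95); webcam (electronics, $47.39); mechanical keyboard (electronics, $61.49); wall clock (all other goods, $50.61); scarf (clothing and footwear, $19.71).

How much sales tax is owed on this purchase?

$22.16

Scented candle $27.50: all other goods → 9.75% → $2.68
Picture frame (8x10) $8.21: all other goods → 9.75% → $0.80
Running shoes $61.45: clothing and footwear → 0% → $0.00
USB-C hub $43.92: electronics → 9% → $3.95
Wool sweater $112.95: clothing and footwear → 0% → $0.00
Webcam $47.39: electronics → 9% → $4.27
Mechanical keyboard $61.49: electronics → 9% → $5.53
Wall clock $50.61: all other goods → 9.75% → $4.93
Scarf $19.71: clothing and footwear → 0% → $0.00
Total tax = $2.68 + $0.80 + $3.95 + $4.27 + $5.53 + $4.93 = $22.16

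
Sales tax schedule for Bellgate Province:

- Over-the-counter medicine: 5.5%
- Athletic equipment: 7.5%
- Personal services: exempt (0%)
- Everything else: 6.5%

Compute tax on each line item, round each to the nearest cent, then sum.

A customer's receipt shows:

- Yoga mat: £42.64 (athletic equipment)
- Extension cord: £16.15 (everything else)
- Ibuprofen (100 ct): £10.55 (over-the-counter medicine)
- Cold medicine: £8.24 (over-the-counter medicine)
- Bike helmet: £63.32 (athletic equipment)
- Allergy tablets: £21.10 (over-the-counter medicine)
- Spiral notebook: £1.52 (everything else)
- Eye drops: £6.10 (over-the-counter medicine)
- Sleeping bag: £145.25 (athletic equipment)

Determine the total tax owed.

£22.52

Yoga mat £42.64: athletic equipment → 7.5% → £3.20
Extension cord £16.15: everything else → 6.5% → £1.05
Ibuprofen (100 ct) £10.55: over-the-counter medicine → 5.5% → £0.58
Cold medicine £8.24: over-the-counter medicine → 5.5% → £0.45
Bike helmet £63.32: athletic equipment → 7.5% → £4.75
Allergy tablets £21.10: over-the-counter medicine → 5.5% → £1.16
Spiral notebook £1.52: everything else → 6.5% → £0.10
Eye drops £6.10: over-the-counter medicine → 5.5% → £0.34
Sleeping bag £145.25: athletic equipment → 7.5% → £10.89
Total tax = £3.20 + £1.05 + £0.58 + £0.45 + £4.75 + £1.16 + £0.10 + £0.34 + £10.89 = £22.52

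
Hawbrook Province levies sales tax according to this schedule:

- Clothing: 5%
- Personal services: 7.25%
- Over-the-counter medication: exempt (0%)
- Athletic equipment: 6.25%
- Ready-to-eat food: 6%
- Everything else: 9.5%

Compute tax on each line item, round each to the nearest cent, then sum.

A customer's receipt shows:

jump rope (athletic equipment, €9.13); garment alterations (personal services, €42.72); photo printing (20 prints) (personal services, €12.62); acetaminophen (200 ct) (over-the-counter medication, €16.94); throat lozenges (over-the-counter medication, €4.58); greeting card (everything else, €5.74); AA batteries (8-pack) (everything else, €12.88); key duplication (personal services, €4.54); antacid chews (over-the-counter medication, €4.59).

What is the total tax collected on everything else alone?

€1.77

Greeting card €5.74: everything else → 9.5% → €0.55
AA batteries (8-pack) €12.88: everything else → 9.5% → €1.22
Tax on everything else = €0.55 + €1.22 = €1.77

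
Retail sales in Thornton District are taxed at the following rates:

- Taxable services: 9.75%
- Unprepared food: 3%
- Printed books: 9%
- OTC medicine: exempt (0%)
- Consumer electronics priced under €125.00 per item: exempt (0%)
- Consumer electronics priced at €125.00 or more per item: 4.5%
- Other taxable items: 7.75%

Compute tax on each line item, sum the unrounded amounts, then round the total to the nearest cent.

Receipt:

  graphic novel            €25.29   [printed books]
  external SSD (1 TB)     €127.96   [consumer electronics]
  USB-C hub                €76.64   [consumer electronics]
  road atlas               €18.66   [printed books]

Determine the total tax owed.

Graphic novel €25.29: printed books → 9% → €2.2761
External SSD (1 TB) €127.96: consumer electronics, €125.00 or more → 4.5% → €5.7582
USB-C hub €76.64: consumer electronics, under €125.00 → 0% → €0.00
Road atlas €18.66: printed books → 9% → €1.6794
Unrounded tax sum = €9.7137 → €9.71

€9.71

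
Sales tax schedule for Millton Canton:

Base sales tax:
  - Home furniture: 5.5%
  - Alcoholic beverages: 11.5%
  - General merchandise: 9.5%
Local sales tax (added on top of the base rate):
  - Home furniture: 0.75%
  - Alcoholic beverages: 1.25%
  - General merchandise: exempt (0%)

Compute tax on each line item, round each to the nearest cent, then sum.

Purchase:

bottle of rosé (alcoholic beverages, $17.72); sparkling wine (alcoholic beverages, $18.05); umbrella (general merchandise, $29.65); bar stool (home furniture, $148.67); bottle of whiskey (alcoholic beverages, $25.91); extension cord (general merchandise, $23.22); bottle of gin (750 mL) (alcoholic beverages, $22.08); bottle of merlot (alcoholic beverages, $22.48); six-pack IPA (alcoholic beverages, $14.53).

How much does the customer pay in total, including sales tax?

$352.03

Bottle of rosé $17.72: alcoholic beverages → 11.5% + 1.25% local = 12.75% → $2.26
Sparkling wine $18.05: alcoholic beverages → 11.5% + 1.25% local = 12.75% → $2.30
Umbrella $29.65: general merchandise → 9.5% + 0% local = 9.5% → $2.82
Bar stool $148.67: home furniture → 5.5% + 0.75% local = 6.25% → $9.29
Bottle of whiskey $25.91: alcoholic beverages → 11.5% + 1.25% local = 12.75% → $3.30
Extension cord $23.22: general merchandise → 9.5% + 0% local = 9.5% → $2.21
Bottle of gin (750 mL) $22.08: alcoholic beverages → 11.5% + 1.25% local = 12.75% → $2.82
Bottle of merlot $22.48: alcoholic beverages → 11.5% + 1.25% local = 12.75% → $2.87
Six-pack IPA $14.53: alcoholic beverages → 11.5% + 1.25% local = 12.75% → $1.85
Subtotal = $322.31; tax = $29.72; total due = $352.03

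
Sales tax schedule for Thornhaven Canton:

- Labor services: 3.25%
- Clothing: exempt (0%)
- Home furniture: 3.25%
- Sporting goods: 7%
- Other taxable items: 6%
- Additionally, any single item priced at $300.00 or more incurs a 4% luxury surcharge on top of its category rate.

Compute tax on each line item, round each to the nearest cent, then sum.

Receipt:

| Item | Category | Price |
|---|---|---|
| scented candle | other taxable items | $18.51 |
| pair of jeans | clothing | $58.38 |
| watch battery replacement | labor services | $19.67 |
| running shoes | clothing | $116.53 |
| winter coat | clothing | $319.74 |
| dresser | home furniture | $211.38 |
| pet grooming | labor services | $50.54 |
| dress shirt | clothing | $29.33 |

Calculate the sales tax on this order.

Scented candle $18.51: other taxable items → 6% → $1.11
Pair of jeans $58.38: clothing → 0% → $0.00
Watch battery replacement $19.67: labor services → 3.25% → $0.64
Running shoes $116.53: clothing → 0% → $0.00
Winter coat $319.74: clothing → 0% + 4% surcharge = 4% → $12.79
Dresser $211.38: home furniture → 3.25% → $6.87
Pet grooming $50.54: labor services → 3.25% → $1.64
Dress shirt $29.33: clothing → 0% → $0.00
Total tax = $1.11 + $0.64 + $12.79 + $6.87 + $1.64 = $23.05

$23.05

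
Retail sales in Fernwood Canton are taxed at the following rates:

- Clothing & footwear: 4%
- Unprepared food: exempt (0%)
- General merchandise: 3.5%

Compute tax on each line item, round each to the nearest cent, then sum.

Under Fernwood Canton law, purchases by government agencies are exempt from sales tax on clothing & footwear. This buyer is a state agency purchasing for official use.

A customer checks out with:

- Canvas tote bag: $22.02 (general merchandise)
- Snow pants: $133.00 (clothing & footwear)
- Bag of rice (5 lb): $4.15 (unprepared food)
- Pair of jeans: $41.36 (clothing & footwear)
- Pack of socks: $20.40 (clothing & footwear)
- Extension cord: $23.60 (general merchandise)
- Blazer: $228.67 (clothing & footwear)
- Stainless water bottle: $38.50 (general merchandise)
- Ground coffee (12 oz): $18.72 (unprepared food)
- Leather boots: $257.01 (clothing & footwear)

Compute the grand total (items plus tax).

$790.38

Canvas tote bag $22.02: general merchandise → 3.5% → $0.77
Snow pants $133.00: clothing & footwear, buyer-exempt → 0% → $0.00
Bag of rice (5 lb) $4.15: unprepared food → 0% → $0.00
Pair of jeans $41.36: clothing & footwear, buyer-exempt → 0% → $0.00
Pack of socks $20.40: clothing & footwear, buyer-exempt → 0% → $0.00
Extension cord $23.60: general merchandise → 3.5% → $0.83
Blazer $228.67: clothing & footwear, buyer-exempt → 0% → $0.00
Stainless water bottle $38.50: general merchandise → 3.5% → $1.35
Ground coffee (12 oz) $18.72: unprepared food → 0% → $0.00
Leather boots $257.01: clothing & footwear, buyer-exempt → 0% → $0.00
Subtotal = $787.43; tax = $2.95; total due = $790.38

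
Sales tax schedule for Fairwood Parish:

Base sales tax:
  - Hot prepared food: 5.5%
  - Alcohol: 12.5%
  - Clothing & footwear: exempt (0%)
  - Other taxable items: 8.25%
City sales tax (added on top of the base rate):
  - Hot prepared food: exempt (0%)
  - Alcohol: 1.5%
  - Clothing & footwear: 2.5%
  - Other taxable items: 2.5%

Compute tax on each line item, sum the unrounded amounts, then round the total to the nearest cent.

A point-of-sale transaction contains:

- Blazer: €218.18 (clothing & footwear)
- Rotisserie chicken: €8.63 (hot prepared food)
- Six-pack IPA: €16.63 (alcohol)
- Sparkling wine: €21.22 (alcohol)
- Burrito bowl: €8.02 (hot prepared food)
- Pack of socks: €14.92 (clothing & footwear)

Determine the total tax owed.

Blazer €218.18: clothing & footwear → 0% + 2.5% city = 2.5% → €5.4545
Rotisserie chicken €8.63: hot prepared food → 5.5% + 0% city = 5.5% → €0.47465
Six-pack IPA €16.63: alcohol → 12.5% + 1.5% city = 14% → €2.3282
Sparkling wine €21.22: alcohol → 12.5% + 1.5% city = 14% → €2.9708
Burrito bowl €8.02: hot prepared food → 5.5% + 0% city = 5.5% → €0.4411
Pack of socks €14.92: clothing & footwear → 0% + 2.5% city = 2.5% → €0.373
Unrounded tax sum = €12.04225 → €12.04

€12.04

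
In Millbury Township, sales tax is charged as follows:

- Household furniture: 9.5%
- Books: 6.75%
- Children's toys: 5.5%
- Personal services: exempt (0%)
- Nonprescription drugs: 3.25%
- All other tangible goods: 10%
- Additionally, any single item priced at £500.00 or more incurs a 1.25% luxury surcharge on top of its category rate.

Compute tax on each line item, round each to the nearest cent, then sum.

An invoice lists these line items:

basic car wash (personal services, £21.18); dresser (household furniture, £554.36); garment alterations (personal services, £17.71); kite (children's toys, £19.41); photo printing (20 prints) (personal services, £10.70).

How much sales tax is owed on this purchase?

Basic car wash £21.18: personal services → 0% → £0.00
Dresser £554.36: household furniture → 9.5% + 1.25% surcharge = 10.75% → £59.59
Garment alterations £17.71: personal services → 0% → £0.00
Kite £19.41: children's toys → 5.5% → £1.07
Photo printing (20 prints) £10.70: personal services → 0% → £0.00
Total tax = £59.59 + £1.07 = £60.66

£60.66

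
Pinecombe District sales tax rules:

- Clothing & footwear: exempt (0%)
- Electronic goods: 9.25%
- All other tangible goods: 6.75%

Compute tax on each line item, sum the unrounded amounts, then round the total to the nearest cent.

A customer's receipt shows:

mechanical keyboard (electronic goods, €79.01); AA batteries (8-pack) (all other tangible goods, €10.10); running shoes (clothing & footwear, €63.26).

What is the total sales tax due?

€7.99

Mechanical keyboard €79.01: electronic goods → 9.25% → €7.308425
AA batteries (8-pack) €10.10: all other tangible goods → 6.75% → €0.68175
Running shoes €63.26: clothing & footwear → 0% → €0.00
Unrounded tax sum = €7.990175 → €7.99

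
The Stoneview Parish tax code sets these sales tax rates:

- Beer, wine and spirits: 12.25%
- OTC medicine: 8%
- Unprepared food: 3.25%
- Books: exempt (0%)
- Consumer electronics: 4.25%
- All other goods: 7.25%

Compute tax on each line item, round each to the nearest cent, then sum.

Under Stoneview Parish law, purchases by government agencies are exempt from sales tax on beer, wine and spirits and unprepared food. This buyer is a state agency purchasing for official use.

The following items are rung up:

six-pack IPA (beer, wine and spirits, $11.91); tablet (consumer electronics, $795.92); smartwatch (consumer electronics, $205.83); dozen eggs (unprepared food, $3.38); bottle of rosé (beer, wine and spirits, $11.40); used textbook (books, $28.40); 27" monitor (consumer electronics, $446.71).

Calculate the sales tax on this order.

Six-pack IPA $11.91: beer, wine and spirits, buyer-exempt → 0% → $0.00
Tablet $795.92: consumer electronics → 4.25% → $33.83
Smartwatch $205.83: consumer electronics → 4.25% → $8.75
Dozen eggs $3.38: unprepared food, buyer-exempt → 0% → $0.00
Bottle of rosé $11.40: beer, wine and spirits, buyer-exempt → 0% → $0.00
Used textbook $28.40: books → 0% → $0.00
27" monitor $446.71: consumer electronics → 4.25% → $18.99
Total tax = $33.83 + $8.75 + $18.99 = $61.57

$61.57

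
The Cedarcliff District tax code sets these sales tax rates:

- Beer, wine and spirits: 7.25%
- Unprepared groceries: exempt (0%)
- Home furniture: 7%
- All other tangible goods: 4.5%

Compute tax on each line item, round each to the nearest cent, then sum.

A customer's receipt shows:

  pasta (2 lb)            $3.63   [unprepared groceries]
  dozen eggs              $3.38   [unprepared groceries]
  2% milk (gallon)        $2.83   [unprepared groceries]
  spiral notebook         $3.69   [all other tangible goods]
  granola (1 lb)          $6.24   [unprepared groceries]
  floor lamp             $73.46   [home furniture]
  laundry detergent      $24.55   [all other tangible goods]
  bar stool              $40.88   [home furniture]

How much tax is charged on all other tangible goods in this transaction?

$1.27

Spiral notebook $3.69: all other tangible goods → 4.5% → $0.17
Laundry detergent $24.55: all other tangible goods → 4.5% → $1.10
Tax on all other tangible goods = $0.17 + $1.10 = $1.27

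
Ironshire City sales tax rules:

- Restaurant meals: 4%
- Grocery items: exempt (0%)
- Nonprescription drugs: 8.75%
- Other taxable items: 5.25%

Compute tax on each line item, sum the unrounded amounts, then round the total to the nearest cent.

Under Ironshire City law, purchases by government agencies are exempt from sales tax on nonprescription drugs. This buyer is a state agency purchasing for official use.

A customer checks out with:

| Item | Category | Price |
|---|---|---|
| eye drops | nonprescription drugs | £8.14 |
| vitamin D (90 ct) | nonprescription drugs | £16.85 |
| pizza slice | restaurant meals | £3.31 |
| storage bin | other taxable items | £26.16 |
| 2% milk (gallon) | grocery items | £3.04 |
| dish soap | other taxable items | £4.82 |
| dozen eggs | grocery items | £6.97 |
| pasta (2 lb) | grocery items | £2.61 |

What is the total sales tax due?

£1.76

Eye drops £8.14: nonprescription drugs, buyer-exempt → 0% → £0.00
Vitamin D (90 ct) £16.85: nonprescription drugs, buyer-exempt → 0% → £0.00
Pizza slice £3.31: restaurant meals → 4% → £0.1324
Storage bin £26.16: other taxable items → 5.25% → £1.3734
2% milk (gallon) £3.04: grocery items → 0% → £0.00
Dish soap £4.82: other taxable items → 5.25% → £0.25305
Dozen eggs £6.97: grocery items → 0% → £0.00
Pasta (2 lb) £2.61: grocery items → 0% → £0.00
Unrounded tax sum = £1.75885 → £1.76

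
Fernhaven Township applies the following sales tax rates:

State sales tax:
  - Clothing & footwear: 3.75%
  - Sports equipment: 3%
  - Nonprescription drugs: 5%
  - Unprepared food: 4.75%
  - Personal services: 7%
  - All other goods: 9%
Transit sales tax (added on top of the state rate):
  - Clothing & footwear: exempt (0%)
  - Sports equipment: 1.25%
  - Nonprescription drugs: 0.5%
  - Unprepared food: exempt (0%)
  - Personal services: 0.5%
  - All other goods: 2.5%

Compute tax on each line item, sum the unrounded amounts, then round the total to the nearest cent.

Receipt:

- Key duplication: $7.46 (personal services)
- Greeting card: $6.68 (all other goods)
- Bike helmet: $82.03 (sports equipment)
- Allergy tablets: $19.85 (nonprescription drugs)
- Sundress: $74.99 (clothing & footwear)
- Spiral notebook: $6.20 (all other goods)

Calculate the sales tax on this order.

$9.43

Key duplication $7.46: personal services → 7% + 0.5% transit = 7.5% → $0.5595
Greeting card $6.68: all other goods → 9% + 2.5% transit = 11.5% → $0.7682
Bike helmet $82.03: sports equipment → 3% + 1.25% transit = 4.25% → $3.486275
Allergy tablets $19.85: nonprescription drugs → 5% + 0.5% transit = 5.5% → $1.09175
Sundress $74.99: clothing & footwear → 3.75% + 0% transit = 3.75% → $2.812125
Spiral notebook $6.20: all other goods → 9% + 2.5% transit = 11.5% → $0.713
Unrounded tax sum = $9.43085 → $9.43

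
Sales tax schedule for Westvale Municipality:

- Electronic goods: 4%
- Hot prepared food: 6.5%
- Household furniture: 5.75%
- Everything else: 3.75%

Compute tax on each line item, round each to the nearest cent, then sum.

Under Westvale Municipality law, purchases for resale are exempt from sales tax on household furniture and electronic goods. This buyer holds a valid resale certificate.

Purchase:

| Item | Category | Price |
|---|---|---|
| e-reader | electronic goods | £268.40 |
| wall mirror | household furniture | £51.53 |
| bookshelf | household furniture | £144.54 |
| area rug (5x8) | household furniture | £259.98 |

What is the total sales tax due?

£0.00

E-reader £268.40: electronic goods, buyer-exempt → 0% → £0.00
Wall mirror £51.53: household furniture, buyer-exempt → 0% → £0.00
Bookshelf £144.54: household furniture, buyer-exempt → 0% → £0.00
Area rug (5x8) £259.98: household furniture, buyer-exempt → 0% → £0.00
Total tax = £0.00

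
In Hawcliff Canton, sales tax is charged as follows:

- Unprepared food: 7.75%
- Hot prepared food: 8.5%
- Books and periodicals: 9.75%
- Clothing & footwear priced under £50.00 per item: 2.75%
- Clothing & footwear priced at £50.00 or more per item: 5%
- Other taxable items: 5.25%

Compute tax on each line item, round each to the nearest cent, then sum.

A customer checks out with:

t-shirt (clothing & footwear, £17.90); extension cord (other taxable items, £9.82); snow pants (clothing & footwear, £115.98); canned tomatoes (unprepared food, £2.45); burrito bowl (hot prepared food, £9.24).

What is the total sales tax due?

£7.79

T-shirt £17.90: clothing & footwear, under £50.00 → 2.75% → £0.49
Extension cord £9.82: other taxable items → 5.25% → £0.52
Snow pants £115.98: clothing & footwear, £50.00 or more → 5% → £5.80
Canned tomatoes £2.45: unprepared food → 7.75% → £0.19
Burrito bowl £9.24: hot prepared food → 8.5% → £0.79
Total tax = £0.49 + £0.52 + £5.80 + £0.19 + £0.79 = £7.79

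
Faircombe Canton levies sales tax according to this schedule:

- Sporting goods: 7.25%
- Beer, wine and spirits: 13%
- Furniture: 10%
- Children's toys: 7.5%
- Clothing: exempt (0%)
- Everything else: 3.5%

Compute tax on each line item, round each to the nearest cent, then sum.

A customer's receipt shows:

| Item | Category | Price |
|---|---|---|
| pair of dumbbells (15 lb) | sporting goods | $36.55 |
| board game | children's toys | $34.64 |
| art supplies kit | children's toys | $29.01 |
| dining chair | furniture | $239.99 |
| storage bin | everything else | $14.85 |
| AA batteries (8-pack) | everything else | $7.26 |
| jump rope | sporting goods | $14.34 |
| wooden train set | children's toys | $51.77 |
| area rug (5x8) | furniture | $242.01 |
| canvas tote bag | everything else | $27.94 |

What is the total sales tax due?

$62.30

Pair of dumbbells (15 lb) $36.55: sporting goods → 7.25% → $2.65
Board game $34.64: children's toys → 7.5% → $2.60
Art supplies kit $29.01: children's toys → 7.5% → $2.18
Dining chair $239.99: furniture → 10% → $24.00
Storage bin $14.85: everything else → 3.5% → $0.52
AA batteries (8-pack) $7.26: everything else → 3.5% → $0.25
Jump rope $14.34: sporting goods → 7.25% → $1.04
Wooden train set $51.77: children's toys → 7.5% → $3.88
Area rug (5x8) $242.01: furniture → 10% → $24.20
Canvas tote bag $27.94: everything else → 3.5% → $0.98
Total tax = $2.65 + $2.60 + $2.18 + $24.00 + $0.52 + $0.25 + $1.04 + $3.88 + $24.20 + $0.98 = $62.30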